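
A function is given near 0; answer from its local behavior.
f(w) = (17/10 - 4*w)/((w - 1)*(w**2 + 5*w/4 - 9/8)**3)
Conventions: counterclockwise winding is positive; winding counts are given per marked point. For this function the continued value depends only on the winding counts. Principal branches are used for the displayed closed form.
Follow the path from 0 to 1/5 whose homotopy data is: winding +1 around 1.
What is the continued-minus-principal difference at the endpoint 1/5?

Continued minus principal equals 0.

The function is rational, hence single-valued: continuing it around any pole returns the same value, so the difference is 0.


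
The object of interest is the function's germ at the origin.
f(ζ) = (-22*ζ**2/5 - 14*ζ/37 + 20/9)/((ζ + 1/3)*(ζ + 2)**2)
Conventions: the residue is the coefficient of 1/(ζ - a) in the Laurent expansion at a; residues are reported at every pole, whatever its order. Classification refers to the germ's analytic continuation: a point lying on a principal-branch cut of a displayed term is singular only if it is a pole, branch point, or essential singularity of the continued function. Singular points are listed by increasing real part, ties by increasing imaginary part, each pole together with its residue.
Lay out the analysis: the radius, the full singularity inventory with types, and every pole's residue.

Denominator factor (ζ + 1/3): pole of order 1 at -1/3, modulus 1/3.
Denominator factor (ζ + 2)^2: pole of order 2 at -2, modulus 2.
The radius of convergence is the smallest modulus among the singular points: 1/3.
At the order-2 pole -2 set g(ζ) = (ζ - (-2))^2*f(ζ) = (-22*ζ**2/5 - 14*ζ/37 + 20/9)/(ζ + 1/3).
Order-2 pole: residue = g'(a); g'(-2) = -23446/4625, so the residue is -23446/4625.
At the order-1 pole -1/3 set g(ζ) = (ζ - (-1/3))*f(ζ) = (-22*ζ**2/5 - 14*ζ/37 + 20/9)/(ζ + 2)**2.
Simple pole: residue = g(a) at a = -1/3, which is 3096/4625.
List the singular points by increasing real part (a conjugate pair: the negative imaginary part first).

Radius of convergence at 0: 1/3.
At -2: a pole of order 2; residue -23446/4625.
At -1/3: a pole of order 1; residue 3096/4625.


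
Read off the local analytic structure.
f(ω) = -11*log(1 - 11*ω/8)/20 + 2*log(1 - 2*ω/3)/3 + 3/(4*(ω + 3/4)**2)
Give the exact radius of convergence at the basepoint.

The radius of convergence is 8/11.

Denominator factor (ω + 3/4)^2: pole of order 2 at -3/4, modulus 3/4.
Branch term (2/3)*log(1 - ω/(3/2)): its argument vanishes at ω = 3/2, a logarithmic branch point, modulus 3/2.
Branch term (-11/20)*log(1 - ω/(8/11)): its argument vanishes at ω = 8/11, a logarithmic branch point, modulus 8/11.
The radius of convergence is the smallest modulus among the singular points: 8/11.


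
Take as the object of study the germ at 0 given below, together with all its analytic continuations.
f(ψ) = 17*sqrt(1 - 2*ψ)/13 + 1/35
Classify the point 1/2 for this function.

The point is an algebraic (square-root) branch point.

The term (17/13)*sqrt(1 - ψ/(1/2)) has argument 1 - 1/2/(1/2) = 0 at 1/2: a square-root (algebraic, two-sheeted) branch point; the remaining terms are analytic or single-valued there.


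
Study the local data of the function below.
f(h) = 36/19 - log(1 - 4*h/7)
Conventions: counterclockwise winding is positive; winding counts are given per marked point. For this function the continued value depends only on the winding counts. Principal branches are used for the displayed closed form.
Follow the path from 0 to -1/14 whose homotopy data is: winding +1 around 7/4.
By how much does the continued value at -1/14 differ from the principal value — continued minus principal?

Continued minus principal equals -(2)*pi*i.

The rational part is single-valued and drops out of the difference; each branch term changes only by its own monodromy.
(-1)*log(1 - h/(7/4)): each positive loop around 7/4 adds 2*pi*i to the log, so winding +1 contributes (-1)*(1)*2*pi*i = -(2)*pi*i.
Summing the contributions at h = -1/14 gives -(2)*pi*i.


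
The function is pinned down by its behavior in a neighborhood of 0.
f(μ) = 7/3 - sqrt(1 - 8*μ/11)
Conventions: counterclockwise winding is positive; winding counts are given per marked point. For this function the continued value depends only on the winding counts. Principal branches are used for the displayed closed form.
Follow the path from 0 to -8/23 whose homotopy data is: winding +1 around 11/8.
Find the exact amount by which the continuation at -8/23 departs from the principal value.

The rational part is single-valued and drops out of the difference; each branch term changes only by its own monodromy.
(-1)*sqrt(1 - μ/(11/8)): winding +1 is odd, the square root flips sign, contributing -2*(-1)*sqrt(1 - (-8/23)/(11/8)) = -2*(-1)*sqrt(317/253) = (2/253)*sqrt(80201).
Summing the contributions at μ = -8/23 gives (2/253)*sqrt(80201).

Continued minus principal equals (2/253)*sqrt(80201).


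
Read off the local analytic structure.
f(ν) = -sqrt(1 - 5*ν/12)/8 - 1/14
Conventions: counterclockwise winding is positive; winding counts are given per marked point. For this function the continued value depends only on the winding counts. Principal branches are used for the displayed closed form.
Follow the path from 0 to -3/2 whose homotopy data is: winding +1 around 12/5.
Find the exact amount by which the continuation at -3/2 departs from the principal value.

The rational part is single-valued and drops out of the difference; each branch term changes only by its own monodromy.
(-1/8)*sqrt(1 - ν/(12/5)): winding +1 is odd, the square root flips sign, contributing -2*(-1/8)*sqrt(1 - (-3/2)/(12/5)) = -2*(-1/8)*sqrt(13/8) = (1/16)*sqrt(26).
Summing the contributions at ν = -3/2 gives (1/16)*sqrt(26).

Continued minus principal equals (1/16)*sqrt(26).


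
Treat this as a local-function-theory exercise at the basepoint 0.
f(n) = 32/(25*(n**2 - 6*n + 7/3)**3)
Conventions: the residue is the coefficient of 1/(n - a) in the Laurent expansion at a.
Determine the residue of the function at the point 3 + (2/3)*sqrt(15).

The factor n**2 - 6*n + 7/3 splits as (n - a)(n - a') with a = 3 + (2/3)*sqrt(15), a' = 3 - (2/3)*sqrt(15). At the order-3 pole a set g(n) = (n - a)^3*f(n) = [32/25] / (n - a')^3.
Order-3 pole: residue = g''(a)/2; g''(3 + (2/3)*sqrt(15)) = (27/25000)*sqrt(15), so the residue is (27/50000)*sqrt(15).

The residue is (27/50000)*sqrt(15).


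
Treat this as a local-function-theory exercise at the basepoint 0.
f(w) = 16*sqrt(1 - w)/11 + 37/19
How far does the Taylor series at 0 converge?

The radius of convergence is 1.

Branch term (16/11)*sqrt(1 - w/(1)): its argument vanishes at w = 1, a square-root branch point, modulus 1.
The radius of convergence is the smallest modulus among the singular points: 1.


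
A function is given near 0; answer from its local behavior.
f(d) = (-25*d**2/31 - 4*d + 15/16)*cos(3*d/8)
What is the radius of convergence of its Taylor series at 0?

The radius of convergence is infinite.

The factor cos(3*d/8) is entire and contributes no finite singular point.
The polynomial part has no poles.
No finite singular points: the Taylor series at 0 converges everywhere.


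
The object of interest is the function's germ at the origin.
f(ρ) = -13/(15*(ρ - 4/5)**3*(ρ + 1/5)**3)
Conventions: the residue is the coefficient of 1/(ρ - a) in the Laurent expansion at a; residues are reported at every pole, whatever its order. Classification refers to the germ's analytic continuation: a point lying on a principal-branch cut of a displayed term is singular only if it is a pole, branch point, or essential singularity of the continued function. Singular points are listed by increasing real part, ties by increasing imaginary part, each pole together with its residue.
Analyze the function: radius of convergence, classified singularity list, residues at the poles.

Radius of convergence at 0: 1/5.
At -1/5: a pole of order 3; residue 26/5.
At 4/5: a pole of order 3; residue -26/5.

Denominator factor (ρ + 1/5)^3: pole of order 3 at -1/5, modulus 1/5.
Denominator factor (ρ - 4/5)^3: pole of order 3 at 4/5, modulus 4/5.
The radius of convergence is the smallest modulus among the singular points: 1/5.
At the order-3 pole -1/5 set g(ρ) = (ρ - (-1/5))^3*f(ρ) = -13/(15*(ρ - 4/5)**3).
Order-3 pole: residue = g''(a)/2; g''(-1/5) = 52/5, so the residue is 26/5.
At the order-3 pole 4/5 set g(ρ) = (ρ - (4/5))^3*f(ρ) = -13/(15*(ρ + 1/5)**3).
Order-3 pole: residue = g''(a)/2; g''(4/5) = -52/5, so the residue is -26/5.
List the singular points by increasing real part (a conjugate pair: the negative imaginary part first).


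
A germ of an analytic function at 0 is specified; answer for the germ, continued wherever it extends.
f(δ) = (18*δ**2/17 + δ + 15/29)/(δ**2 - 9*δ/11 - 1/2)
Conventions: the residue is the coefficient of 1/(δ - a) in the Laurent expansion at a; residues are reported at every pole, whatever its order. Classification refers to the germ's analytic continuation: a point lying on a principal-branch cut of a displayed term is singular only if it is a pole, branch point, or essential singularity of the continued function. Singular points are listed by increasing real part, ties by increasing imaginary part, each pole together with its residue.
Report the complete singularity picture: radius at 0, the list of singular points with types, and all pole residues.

Radius of convergence at 0: -9/22 + (1/22)*sqrt(323).
At 9/22 - (1/22)*sqrt(323): a pole of order 1; residue 349/374 - (215961/3503258)*sqrt(323).
At 9/22 + (1/22)*sqrt(323): a pole of order 1; residue 349/374 + (215961/3503258)*sqrt(323).

Denominator factor (δ**2 - 9*δ/11 - 1/2): discriminant 323/121, real irrational roots 9/22 + (1/22)*sqrt(323) and 9/22 - (1/22)*sqrt(323); poles of order 1, moduli 9/22 + (1/22)*sqrt(323) and -9/22 + (1/22)*sqrt(323).
The radius of convergence is the smallest modulus among the singular points: -9/22 + (1/22)*sqrt(323).
The factor δ**2 - 9*δ/11 - 1/2 splits as (δ - a)(δ - a') with a = 9/22 - (1/22)*sqrt(323), a' = 9/22 + (1/22)*sqrt(323). At the order-1 pole a set g(δ) = (δ - a)*f(δ) = [18*δ**2/17 + δ + 15/29] / (δ - a').
Simple pole: residue = g(a) at a = 9/22 - (1/22)*sqrt(323), which is 349/374 - (215961/3503258)*sqrt(323).
The factor δ**2 - 9*δ/11 - 1/2 splits as (δ - a)(δ - a') with a = 9/22 + (1/22)*sqrt(323), a' = 9/22 - (1/22)*sqrt(323). At the order-1 pole a set g(δ) = (δ - a)*f(δ) = [18*δ**2/17 + δ + 15/29] / (δ - a').
Simple pole: residue = g(a) at a = 9/22 + (1/22)*sqrt(323), which is 349/374 + (215961/3503258)*sqrt(323).
List the singular points by increasing real part (a conjugate pair: the negative imaginary part first).


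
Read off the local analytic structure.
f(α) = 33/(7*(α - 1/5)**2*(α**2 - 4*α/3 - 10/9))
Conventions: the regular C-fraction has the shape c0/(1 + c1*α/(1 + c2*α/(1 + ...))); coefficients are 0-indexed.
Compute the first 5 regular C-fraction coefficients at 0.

Taylor coefficients (expand at 0): a_0 = -1485/14, a_1 = -6534/7, a_2 = -970299/140, a_3 = -15945633/350, a_4 = -283040109/1000.
c0 = a_0 = -1485/14. Peel one level at a time: if S = 1 + c*α/S' with S'(0) = 1, then c is the α-coefficient of S and S' = c*α/(S - 1).
S_1 = c0/f = 1 + (-44/5)*α + (121/10)*α^2 + ...; c1 = -44/5.
S_2 = c1*α/(S_1 - 1) = 1 + (11/8)*α + (4451/704)*α^2 + ...; c2 = 11/8.
S_3 = c2*α/(S_2 - 1) = 1 + (-4451/968)*α + (179325/14641)*α^2 + ...; c3 = -4451/968.
S_4 = c3*α/(S_3 - 1) = 1 + (1434600/538571)*α + ...; c4 = 1434600/538571.

The regular C-fraction coefficients are [-1485/14, -44/5, 11/8, -4451/968, 1434600/538571].


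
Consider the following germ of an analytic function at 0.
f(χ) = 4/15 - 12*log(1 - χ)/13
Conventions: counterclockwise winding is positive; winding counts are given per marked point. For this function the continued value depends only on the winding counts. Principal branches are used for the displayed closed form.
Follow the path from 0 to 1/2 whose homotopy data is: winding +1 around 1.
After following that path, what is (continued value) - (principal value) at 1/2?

The rational part is single-valued and drops out of the difference; each branch term changes only by its own monodromy.
(-12/13)*log(1 - χ/(1)): each positive loop around 1 adds 2*pi*i to the log, so winding +1 contributes (-12/13)*(1)*2*pi*i = -(24/13)*pi*i.
Summing the contributions at χ = 1/2 gives -(24/13)*pi*i.

Continued minus principal equals -(24/13)*pi*i.


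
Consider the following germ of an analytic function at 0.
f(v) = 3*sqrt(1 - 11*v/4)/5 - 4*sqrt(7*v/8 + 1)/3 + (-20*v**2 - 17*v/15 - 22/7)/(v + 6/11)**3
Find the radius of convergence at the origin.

Denominator factor (v + 6/11)^3: pole of order 3 at -6/11, modulus 6/11.
Branch term (3/5)*sqrt(1 - v/(4/11)): its argument vanishes at v = 4/11, a square-root branch point, modulus 4/11.
Branch term (-4/3)*sqrt(1 - v/(-8/7)): its argument vanishes at v = -8/7, a square-root branch point, modulus 8/7.
The radius of convergence is the smallest modulus among the singular points: 4/11.

The radius of convergence is 4/11.


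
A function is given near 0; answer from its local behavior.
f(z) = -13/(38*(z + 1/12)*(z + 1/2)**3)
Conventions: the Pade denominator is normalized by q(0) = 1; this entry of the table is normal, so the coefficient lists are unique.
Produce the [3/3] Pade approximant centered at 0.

Taylor coefficients needed (expand at 0): a_0 = -624/19, a_1 = 11232/19, a_2 = -149760/19, a_3 = 1847040/19, a_4 = -22314240/19, a_5 = 268190208/19, a_6 = -3219400704/19.
Write the denominator as Q(z) = 1 + q1*z + q2*z^2 + q3*z^3. Requiring Q*f - P = O(z^7) with deg P <= 3 kills the coefficients of z^4..z^6 in Q*f:
  z^4: a_4 + q1*a_3 + q2*a_2 + q3*a_1 = 0, i.e. -22314240/19 + (1847040/19)*q1 + (-149760/19)*q2 + (11232/19)*q3 = 0.
  z^5: a_5 + q1*a_4 + q2*a_3 + q3*a_2 = 0, i.e. 268190208/19 + (-22314240/19)*q1 + (1847040/19)*q2 + (-149760/19)*q3 = 0.
  z^6: a_6 + q1*a_5 + q2*a_4 + q3*a_3 = 0, i.e. -3219400704/19 + (268190208/19)*q1 + (-22314240/19)*q2 + (1847040/19)*q3 = 0.
Solving this linear system: q1 = 8058/479, q2 = 153156/2395, q3 = 34936/479.
The numerator is Q*f truncated at degree 3: P0 = a_0 = -624/19; P1 = a_1 + q1*a_0 = 351936/9101; P2 = a_2 + q1*a_1 + q2*a_0 = -89856/2395; P3 = a_3 + q1*a_2 + q2*a_1 + q3*a_0 = 1078272/45505.

The Pade approximant has numerator coefficients [-624/19, 351936/9101, -89856/2395, 1078272/45505]; denominator coefficients [1, 8058/479, 153156/2395, 34936/479].


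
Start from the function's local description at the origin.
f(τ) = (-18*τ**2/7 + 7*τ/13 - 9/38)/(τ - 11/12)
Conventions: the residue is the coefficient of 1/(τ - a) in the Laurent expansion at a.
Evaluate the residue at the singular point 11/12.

At the order-1 pole 11/12 set g(τ) = (τ - (11/12))*f(τ) = -18*τ**2/7 + 7*τ/13 - 9/38.
Simple pole: residue = g(a) at a = 11/12, which is -79007/41496.

The residue is -79007/41496.


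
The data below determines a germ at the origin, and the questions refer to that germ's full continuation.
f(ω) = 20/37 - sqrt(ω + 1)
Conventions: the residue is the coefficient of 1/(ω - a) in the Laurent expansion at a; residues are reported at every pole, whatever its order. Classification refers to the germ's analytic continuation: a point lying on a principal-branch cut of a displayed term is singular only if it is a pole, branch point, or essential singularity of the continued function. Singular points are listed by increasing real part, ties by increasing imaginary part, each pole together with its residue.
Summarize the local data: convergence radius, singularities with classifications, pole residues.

Branch term (-1)*sqrt(1 - ω/(-1)): its argument vanishes at ω = -1, a square-root branch point, modulus 1.
The radius of convergence is the smallest modulus among the singular points: 1.

Radius of convergence at 0: 1.
At -1: an algebraic (square-root) branch point.


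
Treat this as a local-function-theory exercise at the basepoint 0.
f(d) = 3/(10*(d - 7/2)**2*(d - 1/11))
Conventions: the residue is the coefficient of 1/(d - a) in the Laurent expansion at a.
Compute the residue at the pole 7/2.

The residue is -242/9375.

At the order-2 pole 7/2 set g(d) = (d - (7/2))^2*f(d) = 3/(10*(d - 1/11)).
Order-2 pole: residue = g'(a); g'(7/2) = -242/9375, so the residue is -242/9375.


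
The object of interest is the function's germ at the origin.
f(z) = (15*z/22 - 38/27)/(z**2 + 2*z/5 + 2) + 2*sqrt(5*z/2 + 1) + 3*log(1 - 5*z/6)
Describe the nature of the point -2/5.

The term (2)*sqrt(1 - z/(-2/5)) has argument 1 - -2/5/(-2/5) = 0 at -2/5: a square-root (algebraic, two-sheeted) branch point; the remaining terms are analytic or single-valued there.

The point is an algebraic (square-root) branch point.


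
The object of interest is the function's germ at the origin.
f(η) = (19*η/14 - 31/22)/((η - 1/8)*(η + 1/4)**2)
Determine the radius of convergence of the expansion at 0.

The radius of convergence is 1/8.

Denominator factor (η + 1/4)^2: pole of order 2 at -1/4, modulus 1/4.
Denominator factor (η - 1/8): pole of order 1 at 1/8, modulus 1/8.
The radius of convergence is the smallest modulus among the singular points: 1/8.


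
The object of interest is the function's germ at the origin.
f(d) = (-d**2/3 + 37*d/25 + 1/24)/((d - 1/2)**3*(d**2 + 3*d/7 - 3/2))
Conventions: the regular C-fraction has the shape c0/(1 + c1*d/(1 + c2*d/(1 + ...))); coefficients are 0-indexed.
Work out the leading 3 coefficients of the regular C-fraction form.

The regular C-fraction coefficients are [2/9, -7316/175, 9883037/274350].

Taylor coefficients (expand at 0): a_0 = 2/9, a_1 = 14632/1575, a_2 = 1776724/33075.
c0 = a_0 = 2/9. Peel one level at a time: if S = 1 + c*d/S' with S'(0) = 1, then c is the d-coefficient of S and S' = c*d/(S - 1).
S_1 = c0/f = 1 + (-7316/175)*d + (19766074/13125)*d^2 + ...; c1 = -7316/175.
S_2 = c1*d/(S_1 - 1) = 1 + (9883037/274350)*d + ...; c2 = 9883037/274350.


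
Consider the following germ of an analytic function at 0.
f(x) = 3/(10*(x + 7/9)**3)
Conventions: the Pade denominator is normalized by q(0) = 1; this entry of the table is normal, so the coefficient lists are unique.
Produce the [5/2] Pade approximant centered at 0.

The Pade approximant has numerator coefficients [2187/3430, -19683/33614, 59049/117649, -1594323/4117715, 14348907/57648010, -43046721/403536070]; denominator coefficients [1, 144/49, 108/49].

Taylor coefficients needed (expand at 0): a_0 = 2187/3430, a_1 = -59049/24010, a_2 = 531441/84035, a_3 = -1594323/117649, a_4 = 43046721/1647086, a_5 = -387420489/8235430, a_6 = 2324522934/28824005, a_7 = -188286357654/1412376245.
Write the denominator as Q(x) = 1 + q1*x + q2*x^2. Requiring Q*f - P = O(x^8) with deg P <= 5 kills the coefficients of x^6..x^7 in Q*f:
  x^6: a_6 + q1*a_5 + q2*a_4 = 0, i.e. 2324522934/28824005 + (-387420489/8235430)*q1 + (43046721/1647086)*q2 = 0.
  x^7: a_7 + q1*a_6 + q2*a_5 = 0, i.e. -188286357654/1412376245 + (2324522934/28824005)*q1 + (-387420489/8235430)*q2 = 0.
Solving this linear system: q1 = 144/49, q2 = 108/49.
The numerator is Q*f truncated at degree 5: P0 = a_0 = 2187/3430; P1 = a_1 + q1*a_0 = -19683/33614; P2 = a_2 + q1*a_1 + q2*a_0 = 59049/117649; P3 = a_3 + q1*a_2 + q2*a_1 = -1594323/4117715; P4 = a_4 + q1*a_3 + q2*a_2 = 14348907/57648010; P5 = a_5 + q1*a_4 + q2*a_3 = -43046721/403536070.


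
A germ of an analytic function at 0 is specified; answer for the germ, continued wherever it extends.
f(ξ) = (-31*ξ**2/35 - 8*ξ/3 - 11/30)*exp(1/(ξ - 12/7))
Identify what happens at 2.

There is no denominator, hence no pole anywhere.
The essential point of exp(1/(ξ - (12/7))) is 12/7, not 2.
So the germ continues analytically to 2.

The point is a regular point.


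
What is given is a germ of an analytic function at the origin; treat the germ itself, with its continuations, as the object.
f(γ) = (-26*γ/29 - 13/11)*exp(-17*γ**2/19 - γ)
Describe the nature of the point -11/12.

There is no denominator, hence no pole anywhere.
The factor exp(-17*γ**2/19 - γ) is entire.
So the germ continues analytically to -11/12.

The point is a regular point.


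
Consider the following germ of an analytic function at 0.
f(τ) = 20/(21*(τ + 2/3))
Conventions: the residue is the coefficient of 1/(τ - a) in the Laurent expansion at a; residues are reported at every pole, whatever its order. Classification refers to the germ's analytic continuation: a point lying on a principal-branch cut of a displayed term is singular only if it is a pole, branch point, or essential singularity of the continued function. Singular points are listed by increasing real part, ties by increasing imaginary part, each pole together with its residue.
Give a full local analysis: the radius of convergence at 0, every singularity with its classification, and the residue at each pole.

Radius of convergence at 0: 2/3.
At -2/3: a pole of order 1; residue 20/21.

Denominator factor (τ + 2/3): pole of order 1 at -2/3, modulus 2/3.
The radius of convergence is the smallest modulus among the singular points: 2/3.
At the order-1 pole -2/3 set g(τ) = (τ - (-2/3))*f(τ) = 20/21.
Simple pole: residue = g(a) at a = -2/3, which is 20/21.


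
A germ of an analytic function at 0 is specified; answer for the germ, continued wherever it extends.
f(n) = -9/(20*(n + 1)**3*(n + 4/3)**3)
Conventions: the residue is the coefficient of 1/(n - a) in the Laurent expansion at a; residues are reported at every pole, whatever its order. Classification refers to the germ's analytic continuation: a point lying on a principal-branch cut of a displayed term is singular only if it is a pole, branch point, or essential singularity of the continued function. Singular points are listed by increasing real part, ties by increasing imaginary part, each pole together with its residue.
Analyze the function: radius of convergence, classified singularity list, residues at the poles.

Denominator factor (n + 1)^3: pole of order 3 at -1, modulus 1.
Denominator factor (n + 4/3)^3: pole of order 3 at -4/3, modulus 4/3.
The radius of convergence is the smallest modulus among the singular points: 1.
At the order-3 pole -4/3 set g(n) = (n - (-4/3))^3*f(n) = -9/(20*(n + 1)**3).
Order-3 pole: residue = g''(a)/2; g''(-4/3) = 6561/5, so the residue is 6561/10.
At the order-3 pole -1 set g(n) = (n - (-1))^3*f(n) = -9/(20*(n + 4/3)**3).
Order-3 pole: residue = g''(a)/2; g''(-1) = -6561/5, so the residue is -6561/10.
List the singular points by increasing real part (a conjugate pair: the negative imaginary part first).

Radius of convergence at 0: 1.
At -4/3: a pole of order 3; residue 6561/10.
At -1: a pole of order 3; residue -6561/10.


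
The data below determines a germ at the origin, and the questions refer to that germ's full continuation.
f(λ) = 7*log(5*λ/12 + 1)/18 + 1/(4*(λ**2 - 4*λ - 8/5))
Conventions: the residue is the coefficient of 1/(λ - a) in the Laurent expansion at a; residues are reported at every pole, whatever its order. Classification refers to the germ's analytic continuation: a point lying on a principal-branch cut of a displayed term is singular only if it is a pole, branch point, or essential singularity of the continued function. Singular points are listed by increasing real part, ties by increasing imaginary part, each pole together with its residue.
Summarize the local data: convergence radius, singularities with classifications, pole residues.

Denominator factor (λ**2 - 4*λ - 8/5): discriminant 112/5, real irrational roots 2 + (2/5)*sqrt(35) and 2 - (2/5)*sqrt(35); poles of order 1, moduli 2 + (2/5)*sqrt(35) and -2 + (2/5)*sqrt(35).
Branch term (7/18)*log(1 - λ/(-12/5)): its argument vanishes at λ = -12/5, a logarithmic branch point, modulus 12/5.
The radius of convergence is the smallest modulus among the singular points: -2 + (2/5)*sqrt(35).
The branch term is analytic at 2 - (2/5)*sqrt(35) and contributes nothing to the residue; only the rational part matters.
The factor λ**2 - 4*λ - 8/5 splits as (λ - a)(λ - a') with a = 2 - (2/5)*sqrt(35), a' = 2 + (2/5)*sqrt(35). At the order-1 pole a set g(λ) = (λ - a)*(rational part) = [1/4] / (λ - a').
Simple pole: residue = g(a) at a = 2 - (2/5)*sqrt(35), which is -(1/112)*sqrt(35).
The branch term is analytic at 2 + (2/5)*sqrt(35) and contributes nothing to the residue; only the rational part matters.
The factor λ**2 - 4*λ - 8/5 splits as (λ - a)(λ - a') with a = 2 + (2/5)*sqrt(35), a' = 2 - (2/5)*sqrt(35). At the order-1 pole a set g(λ) = (λ - a)*(rational part) = [1/4] / (λ - a').
Simple pole: residue = g(a) at a = 2 + (2/5)*sqrt(35), which is (1/112)*sqrt(35).
List the singular points by increasing real part (a conjugate pair: the negative imaginary part first).

Radius of convergence at 0: -2 + (2/5)*sqrt(35).
At -12/5: a logarithmic branch point.
At 2 - (2/5)*sqrt(35): a pole of order 1; residue -(1/112)*sqrt(35).
At 2 + (2/5)*sqrt(35): a pole of order 1; residue (1/112)*sqrt(35).


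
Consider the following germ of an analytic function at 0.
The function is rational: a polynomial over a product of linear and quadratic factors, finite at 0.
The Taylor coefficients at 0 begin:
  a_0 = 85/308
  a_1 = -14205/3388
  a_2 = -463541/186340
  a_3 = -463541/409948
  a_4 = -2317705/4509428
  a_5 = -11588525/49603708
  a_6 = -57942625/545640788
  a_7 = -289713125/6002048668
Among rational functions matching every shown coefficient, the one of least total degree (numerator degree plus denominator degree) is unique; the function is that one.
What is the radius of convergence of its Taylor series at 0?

The radius of convergence is 11/5.

No rational of total degree below 3 reproduces all 8 coefficients; solving the [2/1] Pade equations on them gives f(r) = (32*r**2/25 + 19*r/2 - 17/28)/(r - 11/5), whose expansion matches every shown term.
Denominator factor (r - 11/5): pole of order 1 at 11/5, modulus 11/5.
The radius of convergence is the smallest modulus among the singular points: 11/5.


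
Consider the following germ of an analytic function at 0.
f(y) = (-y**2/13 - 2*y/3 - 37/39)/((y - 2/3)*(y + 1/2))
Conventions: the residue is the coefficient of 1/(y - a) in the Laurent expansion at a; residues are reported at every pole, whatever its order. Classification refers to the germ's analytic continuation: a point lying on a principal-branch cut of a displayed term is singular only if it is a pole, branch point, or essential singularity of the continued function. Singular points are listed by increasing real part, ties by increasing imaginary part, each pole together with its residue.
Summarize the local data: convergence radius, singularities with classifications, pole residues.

Radius of convergence at 0: 1/2.
At -1/2: a pole of order 1; residue 99/182.
At 2/3: a pole of order 1; residue -334/273.

Denominator factor (y + 1/2): pole of order 1 at -1/2, modulus 1/2.
Denominator factor (y - 2/3): pole of order 1 at 2/3, modulus 2/3.
The radius of convergence is the smallest modulus among the singular points: 1/2.
At the order-1 pole -1/2 set g(y) = (y - (-1/2))*f(y) = (-y**2/13 - 2*y/3 - 37/39)/(y - 2/3).
Simple pole: residue = g(a) at a = -1/2, which is 99/182.
At the order-1 pole 2/3 set g(y) = (y - (2/3))*f(y) = (-y**2/13 - 2*y/3 - 37/39)/(y + 1/2).
Simple pole: residue = g(a) at a = 2/3, which is -334/273.
List the singular points by increasing real part (a conjugate pair: the negative imaginary part first).


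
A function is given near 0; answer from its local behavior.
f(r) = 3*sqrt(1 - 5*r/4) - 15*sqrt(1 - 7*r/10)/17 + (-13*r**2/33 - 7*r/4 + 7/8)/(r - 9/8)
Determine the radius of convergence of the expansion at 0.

The radius of convergence is 4/5.

Denominator factor (r - 9/8): pole of order 1 at 9/8, modulus 9/8.
Branch term (3)*sqrt(1 - r/(4/5)): its argument vanishes at r = 4/5, a square-root branch point, modulus 4/5.
Branch term (-15/17)*sqrt(1 - r/(10/7)): its argument vanishes at r = 10/7, a square-root branch point, modulus 10/7.
The radius of convergence is the smallest modulus among the singular points: 4/5.


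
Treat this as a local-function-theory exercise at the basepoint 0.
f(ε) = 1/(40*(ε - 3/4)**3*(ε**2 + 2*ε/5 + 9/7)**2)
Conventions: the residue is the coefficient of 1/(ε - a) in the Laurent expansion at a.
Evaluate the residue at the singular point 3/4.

At the order-3 pole 3/4 set g(ε) = (ε - (3/4))^3*f(ε) = 1/(40*(ε**2 + 2*ε/5 + 9/7)**2).
Order-3 pole: residue = g''(a)/2; g''(3/4) = 10709063680/698137963227, so the residue is 5354531840/698137963227.

The residue is 5354531840/698137963227.


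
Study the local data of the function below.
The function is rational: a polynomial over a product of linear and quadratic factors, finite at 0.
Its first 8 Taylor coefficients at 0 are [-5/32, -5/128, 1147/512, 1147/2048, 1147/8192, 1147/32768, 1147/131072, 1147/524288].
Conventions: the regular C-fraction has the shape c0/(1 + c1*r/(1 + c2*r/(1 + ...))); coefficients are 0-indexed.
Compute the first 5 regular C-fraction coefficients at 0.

Taylor coefficients (read off): a_0 = -5/32, a_1 = -5/128, a_2 = 1147/512, a_3 = 1147/2048, a_4 = 1147/8192.
c0 = a_0 = -5/32. Peel one level at a time: if S = 1 + c*r/S' with S'(0) = 1, then c is the r-coefficient of S and S' = c*r/(S - 1).
S_1 = c0/f = 1 + (-1/4)*r + (72/5)*r^2 + ...; c1 = -1/4.
S_2 = c1*r/(S_1 - 1) = 1 + (288/5)*r + (82584/25)*r^2 + ...; c2 = 288/5.
S_3 = c2*r/(S_2 - 1) = 1 + (-1147/20)*r + (-1147/80)*r^2 + ...; c3 = -1147/20.
S_4 = c3*r/(S_3 - 1) = 1 + (-1/4)*r + ...; c4 = -1/4.

The regular C-fraction coefficients are [-5/32, -1/4, 288/5, -1147/20, -1/4].


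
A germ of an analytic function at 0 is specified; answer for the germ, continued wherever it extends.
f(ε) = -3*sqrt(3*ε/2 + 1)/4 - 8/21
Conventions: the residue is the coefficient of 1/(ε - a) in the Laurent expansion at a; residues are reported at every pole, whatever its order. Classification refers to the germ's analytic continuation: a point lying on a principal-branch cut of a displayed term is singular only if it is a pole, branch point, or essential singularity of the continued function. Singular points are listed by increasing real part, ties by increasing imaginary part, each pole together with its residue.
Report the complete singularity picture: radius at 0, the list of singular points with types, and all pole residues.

Branch term (-3/4)*sqrt(1 - ε/(-2/3)): its argument vanishes at ε = -2/3, a square-root branch point, modulus 2/3.
The radius of convergence is the smallest modulus among the singular points: 2/3.

Radius of convergence at 0: 2/3.
At -2/3: an algebraic (square-root) branch point.


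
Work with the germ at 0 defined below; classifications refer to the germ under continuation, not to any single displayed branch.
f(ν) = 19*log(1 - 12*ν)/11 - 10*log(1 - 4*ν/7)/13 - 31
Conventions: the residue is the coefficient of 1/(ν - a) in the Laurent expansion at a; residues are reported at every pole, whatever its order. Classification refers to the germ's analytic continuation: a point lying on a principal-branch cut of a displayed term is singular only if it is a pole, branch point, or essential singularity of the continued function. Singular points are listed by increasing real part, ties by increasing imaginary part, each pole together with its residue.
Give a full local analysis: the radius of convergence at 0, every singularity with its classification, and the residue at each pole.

Radius of convergence at 0: 1/12.
At 1/12: a logarithmic branch point.
At 7/4: a logarithmic branch point.

Branch term (19/11)*log(1 - ν/(1/12)): its argument vanishes at ν = 1/12, a logarithmic branch point, modulus 1/12.
Branch term (-10/13)*log(1 - ν/(7/4)): its argument vanishes at ν = 7/4, a logarithmic branch point, modulus 7/4.
The radius of convergence is the smallest modulus among the singular points: 1/12.
List the singular points by increasing real part (a conjugate pair: the negative imaginary part first).


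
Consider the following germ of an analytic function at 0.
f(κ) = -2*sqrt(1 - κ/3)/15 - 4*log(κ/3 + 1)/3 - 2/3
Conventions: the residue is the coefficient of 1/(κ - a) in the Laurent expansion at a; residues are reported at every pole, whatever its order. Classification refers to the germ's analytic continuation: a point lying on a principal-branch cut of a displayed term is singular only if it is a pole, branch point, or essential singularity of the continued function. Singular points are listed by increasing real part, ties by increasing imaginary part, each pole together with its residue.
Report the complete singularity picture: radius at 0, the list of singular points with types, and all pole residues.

Radius of convergence at 0: 3.
At -3: a logarithmic branch point.
At 3: an algebraic (square-root) branch point.

Branch term (-2/15)*sqrt(1 - κ/(3)): its argument vanishes at κ = 3, a square-root branch point, modulus 3.
Branch term (-4/3)*log(1 - κ/(-3)): its argument vanishes at κ = -3, a logarithmic branch point, modulus 3.
The radius of convergence is the smallest modulus among the singular points: 3.
List the singular points by increasing real part (a conjugate pair: the negative imaginary part first).


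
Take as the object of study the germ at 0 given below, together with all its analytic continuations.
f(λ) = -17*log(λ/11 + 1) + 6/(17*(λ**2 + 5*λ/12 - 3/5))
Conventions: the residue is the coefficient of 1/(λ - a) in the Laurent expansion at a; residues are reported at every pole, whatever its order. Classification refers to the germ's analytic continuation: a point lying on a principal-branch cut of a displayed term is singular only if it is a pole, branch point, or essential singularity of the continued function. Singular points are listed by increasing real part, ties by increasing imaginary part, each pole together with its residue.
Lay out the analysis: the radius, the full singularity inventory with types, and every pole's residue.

Denominator factor (λ**2 + 5*λ/12 - 3/5): discriminant 1853/720, real irrational roots -5/24 + (1/120)*sqrt(9265) and -5/24 - (1/120)*sqrt(9265); poles of order 1, moduli -5/24 + (1/120)*sqrt(9265) and 5/24 + (1/120)*sqrt(9265).
Branch term (-17)*log(1 - λ/(-11)): its argument vanishes at λ = -11, a logarithmic branch point, modulus 11.
The radius of convergence is the smallest modulus among the singular points: -5/24 + (1/120)*sqrt(9265).
The branch term is analytic at -5/24 - (1/120)*sqrt(9265) and contributes nothing to the residue; only the rational part matters.
The factor λ**2 + 5*λ/12 - 3/5 splits as (λ - a)(λ - a') with a = -5/24 - (1/120)*sqrt(9265), a' = -5/24 + (1/120)*sqrt(9265). At the order-1 pole a set g(λ) = (λ - a)*(rational part) = [6/17] / (λ - a').
Simple pole: residue = g(a) at a = -5/24 - (1/120)*sqrt(9265), which is -(72/31501)*sqrt(9265).
The branch term is analytic at -5/24 + (1/120)*sqrt(9265) and contributes nothing to the residue; only the rational part matters.
The factor λ**2 + 5*λ/12 - 3/5 splits as (λ - a)(λ - a') with a = -5/24 + (1/120)*sqrt(9265), a' = -5/24 - (1/120)*sqrt(9265). At the order-1 pole a set g(λ) = (λ - a)*(rational part) = [6/17] / (λ - a').
Simple pole: residue = g(a) at a = -5/24 + (1/120)*sqrt(9265), which is (72/31501)*sqrt(9265).
List the singular points by increasing real part (a conjugate pair: the negative imaginary part first).

Radius of convergence at 0: -5/24 + (1/120)*sqrt(9265).
At -11: a logarithmic branch point.
At -5/24 - (1/120)*sqrt(9265): a pole of order 1; residue -(72/31501)*sqrt(9265).
At -5/24 + (1/120)*sqrt(9265): a pole of order 1; residue (72/31501)*sqrt(9265).


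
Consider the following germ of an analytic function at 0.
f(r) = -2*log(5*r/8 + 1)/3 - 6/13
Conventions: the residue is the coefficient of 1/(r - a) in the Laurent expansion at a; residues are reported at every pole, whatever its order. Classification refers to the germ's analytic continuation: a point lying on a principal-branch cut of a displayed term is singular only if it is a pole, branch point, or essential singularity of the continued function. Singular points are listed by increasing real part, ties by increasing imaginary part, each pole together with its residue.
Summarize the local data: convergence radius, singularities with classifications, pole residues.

Radius of convergence at 0: 8/5.
At -8/5: a logarithmic branch point.

Branch term (-2/3)*log(1 - r/(-8/5)): its argument vanishes at r = -8/5, a logarithmic branch point, modulus 8/5.
The radius of convergence is the smallest modulus among the singular points: 8/5.


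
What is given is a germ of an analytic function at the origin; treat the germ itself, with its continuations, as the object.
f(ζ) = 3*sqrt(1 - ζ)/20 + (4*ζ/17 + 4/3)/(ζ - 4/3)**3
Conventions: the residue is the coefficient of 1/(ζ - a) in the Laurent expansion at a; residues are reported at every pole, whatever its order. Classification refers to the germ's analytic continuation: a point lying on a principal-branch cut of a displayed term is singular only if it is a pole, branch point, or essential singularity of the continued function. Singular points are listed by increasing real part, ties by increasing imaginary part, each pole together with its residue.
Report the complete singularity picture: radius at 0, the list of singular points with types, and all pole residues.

Radius of convergence at 0: 1.
At 1: an algebraic (square-root) branch point.
At 4/3: a pole of order 3; residue 0.

Denominator factor (ζ - 4/3)^3: pole of order 3 at 4/3, modulus 4/3.
Branch term (3/20)*sqrt(1 - ζ/(1)): its argument vanishes at ζ = 1, a square-root branch point, modulus 1.
The radius of convergence is the smallest modulus among the singular points: 1.
The branch term is analytic at 4/3 and contributes nothing to the residue; only the rational part matters.
At the order-3 pole 4/3 set g(ζ) = (ζ - (4/3))^3*(rational part) = 4*ζ/17 + 4/3.
Order-3 pole: residue = g''(a)/2; g''(4/3) = 0, so the residue is 0.
List the singular points by increasing real part (a conjugate pair: the negative imaginary part first).


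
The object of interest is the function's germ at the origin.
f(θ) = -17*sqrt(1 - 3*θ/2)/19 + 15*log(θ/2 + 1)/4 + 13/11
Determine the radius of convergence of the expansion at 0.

Branch term (15/4)*log(1 - θ/(-2)): its argument vanishes at θ = -2, a logarithmic branch point, modulus 2.
Branch term (-17/19)*sqrt(1 - θ/(2/3)): its argument vanishes at θ = 2/3, a square-root branch point, modulus 2/3.
The radius of convergence is the smallest modulus among the singular points: 2/3.

The radius of convergence is 2/3.


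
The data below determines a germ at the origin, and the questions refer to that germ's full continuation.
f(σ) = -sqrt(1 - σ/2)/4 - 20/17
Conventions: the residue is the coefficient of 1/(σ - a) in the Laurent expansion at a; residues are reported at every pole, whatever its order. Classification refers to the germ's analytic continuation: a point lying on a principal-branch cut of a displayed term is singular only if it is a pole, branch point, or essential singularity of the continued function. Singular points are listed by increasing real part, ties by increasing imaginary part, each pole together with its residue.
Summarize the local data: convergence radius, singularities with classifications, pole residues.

Branch term (-1/4)*sqrt(1 - σ/(2)): its argument vanishes at σ = 2, a square-root branch point, modulus 2.
The radius of convergence is the smallest modulus among the singular points: 2.

Radius of convergence at 0: 2.
At 2: an algebraic (square-root) branch point.


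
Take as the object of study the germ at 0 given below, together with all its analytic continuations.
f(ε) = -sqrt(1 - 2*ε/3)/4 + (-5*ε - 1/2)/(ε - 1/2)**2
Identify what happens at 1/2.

The denominator factor ε - 1/2 vanishes at 1/2 and appears to the power 2; the numerator there equals -3, nonzero, and no other factor vanishes.
The branch terms are analytic at this point.
Hence a pole whose order is the multiplicity, 2.

The point is a pole of order 2.


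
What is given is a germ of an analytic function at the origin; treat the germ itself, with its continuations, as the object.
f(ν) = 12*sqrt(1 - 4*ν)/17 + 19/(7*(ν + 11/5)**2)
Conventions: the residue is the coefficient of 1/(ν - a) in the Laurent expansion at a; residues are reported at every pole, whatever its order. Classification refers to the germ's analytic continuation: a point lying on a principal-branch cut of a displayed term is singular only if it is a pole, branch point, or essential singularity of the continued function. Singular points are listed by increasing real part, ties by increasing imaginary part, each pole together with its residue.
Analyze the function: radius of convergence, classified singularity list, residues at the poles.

Radius of convergence at 0: 1/4.
At -11/5: a pole of order 2; residue 0.
At 1/4: an algebraic (square-root) branch point.

Denominator factor (ν + 11/5)^2: pole of order 2 at -11/5, modulus 11/5.
Branch term (12/17)*sqrt(1 - ν/(1/4)): its argument vanishes at ν = 1/4, a square-root branch point, modulus 1/4.
The radius of convergence is the smallest modulus among the singular points: 1/4.
The branch term is analytic at -11/5 and contributes nothing to the residue; only the rational part matters.
At the order-2 pole -11/5 set g(ν) = (ν - (-11/5))^2*(rational part) = 19/7.
Order-2 pole: residue = g'(a); g'(-11/5) = 0, so the residue is 0.
List the singular points by increasing real part (a conjugate pair: the negative imaginary part first).
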